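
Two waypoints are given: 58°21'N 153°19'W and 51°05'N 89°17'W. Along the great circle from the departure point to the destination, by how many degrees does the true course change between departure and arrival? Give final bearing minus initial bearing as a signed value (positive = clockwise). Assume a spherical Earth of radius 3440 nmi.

+54.2°

Initial bearing θ₁ = atan2(sin Δλ cos φ₂, cos φ₁ sin φ₂ − sin φ₁ cos φ₂ cos Δλ) = 72.86°
Final bearing θ₂ = (initial bearing from the destination back to the start) + 180° = 127.04°
Δθ = θ₂ − θ₁ = +54.2°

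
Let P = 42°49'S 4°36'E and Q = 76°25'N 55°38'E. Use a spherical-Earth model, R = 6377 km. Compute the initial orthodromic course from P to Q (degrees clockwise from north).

12.7°

θ = atan2( sin Δλ·cos φ₂ ,  cos φ₁ sin φ₂ − sin φ₁ cos φ₂ cos Δλ )
  = atan2(+0.1826, +0.8134) = 12.65°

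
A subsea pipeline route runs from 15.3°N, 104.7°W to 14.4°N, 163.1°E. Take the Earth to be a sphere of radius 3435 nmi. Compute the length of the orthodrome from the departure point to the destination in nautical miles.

cos σ = sin φ₁ sin φ₂ + cos φ₁ cos φ₂ cos Δλ
      = sin(15.30°)sin(14.40°) + cos(15.30°)cos(14.40°)cos(-92.20°) = 0.0298
σ = 88.295° → d = Rσ = 3435·1.54103 = 5293 nmi

5293 nmi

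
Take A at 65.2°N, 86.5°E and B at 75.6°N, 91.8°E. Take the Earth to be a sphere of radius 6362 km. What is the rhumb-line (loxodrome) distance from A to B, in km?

Δψ = ln[tan(π/4+φ₂/2)/tan(π/4+φ₁/2)] = +0.5541;  Δφ = +0.1815 rad,  Δλ = +0.0925 rad
q = Δφ/Δψ = 0.3276
d = R·√(Δφ² + q²Δλ²) = 6362·0.18403 = 1171 km

1171 km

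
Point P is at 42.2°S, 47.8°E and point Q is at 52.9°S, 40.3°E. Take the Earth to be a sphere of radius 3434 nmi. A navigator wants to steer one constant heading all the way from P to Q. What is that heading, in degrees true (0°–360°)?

Δψ = ln[tan(π/4+φ₂/2)/tan(π/4+φ₁/2)] = -0.2781
Δλ = -0.1309 rad (taken the short way round)
course = atan2(Δλ, Δψ) = 205.21°

205.2°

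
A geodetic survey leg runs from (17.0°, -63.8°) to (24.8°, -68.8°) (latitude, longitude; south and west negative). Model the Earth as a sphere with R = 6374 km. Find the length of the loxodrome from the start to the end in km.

1011 km

Δψ = ln[tan(π/4+φ₂/2)/tan(π/4+φ₁/2)] = +0.1459;  Δφ = +0.1361 rad,  Δλ = -0.0873 rad
q = Δφ/Δψ = 0.9333
d = R·√(Δφ² + q²Δλ²) = 6374·0.15864 = 1011 km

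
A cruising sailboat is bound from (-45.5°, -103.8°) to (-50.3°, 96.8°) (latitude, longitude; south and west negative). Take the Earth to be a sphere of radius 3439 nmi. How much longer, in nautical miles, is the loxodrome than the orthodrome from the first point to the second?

1460 nmi

Great circle: cos σ = sin φ₁ sin φ₂ + cos φ₁ cos φ₂ cos Δλ,  σ = 1.4407 rad → d_gc = 4954.7 nmi
Rhumb line: Δψ = -0.1251, q = Δφ/Δψ = 0.6697, d_rh = R√(Δφ²+q²Δλ²) = 6414.3 nmi
Excess = 6414.3 − 4954.7 = 1459.6 ≈ 1460 nmi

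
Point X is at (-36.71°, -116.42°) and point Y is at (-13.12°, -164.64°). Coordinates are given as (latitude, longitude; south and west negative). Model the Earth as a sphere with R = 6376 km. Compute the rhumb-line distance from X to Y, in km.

Δψ = ln[tan(π/4+φ₂/2)/tan(π/4+φ₁/2)] = +0.4586;  Δφ = +0.4117 rad,  Δλ = -0.8416 rad
q = Δφ/Δψ = 0.8977
d = R·√(Δφ² + q²Δλ²) = 6376·0.86040 = 5486 km

5486 km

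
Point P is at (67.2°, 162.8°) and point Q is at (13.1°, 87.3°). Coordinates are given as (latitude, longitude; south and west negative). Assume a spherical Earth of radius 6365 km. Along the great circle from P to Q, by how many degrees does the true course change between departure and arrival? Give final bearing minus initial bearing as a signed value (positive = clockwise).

-58.5°

At departure: θ₁ = atan2(sin Δλ cos φ₂, cos φ₁ sin φ₂ − sin φ₁ cos φ₂ cos Δλ) = 261.73°
At arrival: θ₂ = atan2(sin Δλ cos φ₁, −cos φ₂ sin φ₁ + sin φ₂ cos φ₁ cos Δλ) = 203.19°
Δθ = θ₂ − θ₁ = -58.5°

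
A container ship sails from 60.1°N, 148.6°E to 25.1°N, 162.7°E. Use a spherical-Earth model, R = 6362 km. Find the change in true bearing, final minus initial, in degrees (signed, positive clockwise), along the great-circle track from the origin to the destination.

Initial bearing θ₁ = atan2(sin Δλ cos φ₂, cos φ₁ sin φ₂ − sin φ₁ cos φ₂ cos Δλ) = 158.14°
Final bearing θ₂ = (initial bearing from the destination back to the start) + 180° = 168.17°
Δθ = θ₂ − θ₁ = +10.0°

+10.0°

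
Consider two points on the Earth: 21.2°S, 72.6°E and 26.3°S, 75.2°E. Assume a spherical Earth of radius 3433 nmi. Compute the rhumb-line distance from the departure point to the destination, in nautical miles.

337 nmi

Rhumb course C = atan2(Δλ, Δψ) with Δψ = ln[tan(π/4+φ₂/2)/tan(π/4+φ₁/2)] = -0.0973, Δλ = +0.0454 → C = 154.99°
d = R·|Δφ| / |cos C| = 3433·0.08901 / 0.90627 = 337 nmi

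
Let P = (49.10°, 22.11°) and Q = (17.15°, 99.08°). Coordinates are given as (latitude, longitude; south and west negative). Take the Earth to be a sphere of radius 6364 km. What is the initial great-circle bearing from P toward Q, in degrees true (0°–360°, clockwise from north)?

θ = atan2( sin Δλ·cos φ₂ ,  cos φ₁ sin φ₂ − sin φ₁ cos φ₂ cos Δλ )
  = atan2(+0.9309, +0.0302) = 88.14°

88.1°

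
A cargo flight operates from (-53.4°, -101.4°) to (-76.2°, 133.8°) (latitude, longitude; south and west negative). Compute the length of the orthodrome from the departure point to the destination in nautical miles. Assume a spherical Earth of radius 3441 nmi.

2744 nmi

Haversine: a = sin²(Δφ/2)+cos φ₁ cos φ₂ sin²(Δλ/2) = 0.15076;  σ = 2·atan2(√a,√(1−a))
σ = 45.695° → d = Rσ = 3441·0.79753 = 2744 nmi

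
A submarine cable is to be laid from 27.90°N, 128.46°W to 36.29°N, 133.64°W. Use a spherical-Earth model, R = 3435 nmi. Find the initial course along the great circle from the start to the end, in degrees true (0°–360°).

θ = atan2( sin Δλ·cos φ₂ ,  cos φ₁ sin φ₂ − sin φ₁ cos φ₂ cos Δλ )
  = atan2(-0.0728, +0.1475) = 333.73°

333.7°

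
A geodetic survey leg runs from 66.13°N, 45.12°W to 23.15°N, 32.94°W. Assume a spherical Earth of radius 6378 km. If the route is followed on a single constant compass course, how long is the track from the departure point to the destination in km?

4867 km

Δψ = ln[tan(π/4+φ₂/2)/tan(π/4+φ₁/2)] = -1.1386;  Δφ = -0.7501 rad,  Δλ = +0.2126 rad
q = Δφ/Δψ = 0.6588
d = R·√(Δφ² + q²Δλ²) = 6378·0.76310 = 4867 km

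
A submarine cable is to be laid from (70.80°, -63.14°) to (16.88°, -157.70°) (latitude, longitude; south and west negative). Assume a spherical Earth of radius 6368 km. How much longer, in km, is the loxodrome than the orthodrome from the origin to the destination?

584 km

Great circle: cos σ = sin φ₁ sin φ₂ + cos φ₁ cos φ₂ cos Δλ,  σ = 1.3189 rad → d_gc = 8399.0 km
Rhumb line: Δψ = -1.4781, q = Δφ/Δψ = 0.6367, d_rh = R√(Δφ²+q²Δλ²) = 8982.7 km
Excess = 8982.7 − 8399.0 = 583.7 ≈ 584 km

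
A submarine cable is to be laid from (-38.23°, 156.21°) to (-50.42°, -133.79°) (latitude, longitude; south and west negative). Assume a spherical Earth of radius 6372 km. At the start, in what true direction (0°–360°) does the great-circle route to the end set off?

N = sin Δλ·cos φ₂ = +0.5987;  D = cos φ₁ sin φ₂ − sin φ₁ cos φ₂ cos Δλ = -0.4706
initial course = atan2(N, D) = 128.17°

128.2°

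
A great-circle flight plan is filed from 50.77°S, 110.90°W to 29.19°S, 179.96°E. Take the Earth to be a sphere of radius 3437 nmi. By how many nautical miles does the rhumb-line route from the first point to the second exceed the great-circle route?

Great circle: cos σ = sin φ₁ sin φ₂ + cos φ₁ cos φ₂ cos Δλ,  σ = 0.9589 rad → d_gc = 3295.9 nmi
Rhumb line: Δψ = +0.4987, q = Δφ/Δψ = 0.7552, d_rh = R√(Δφ²+q²Δλ²) = 3389.3 nmi
Excess = 3389.3 − 3295.9 = 93.4 ≈ 93 nmi

93 nmi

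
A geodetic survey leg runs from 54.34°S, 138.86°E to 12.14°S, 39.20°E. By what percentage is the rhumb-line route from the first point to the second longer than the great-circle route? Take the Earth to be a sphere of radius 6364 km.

Great circle: σ = 1.4955 rad → d_gc = Rσ = 9517.3 km
Rhumb: Δφ = +0.7365, Δλ = -1.7394, Δψ = +0.9208, q = Δφ/Δψ = 0.7999 → d_rh = R√(Δφ²+q²Δλ²) = 10018.2 km
Excess = (10018.2 − 9517.3) / 9517.3 = 500.9 / 9517.3 = 5.26% ≈ 5.3%

5.3%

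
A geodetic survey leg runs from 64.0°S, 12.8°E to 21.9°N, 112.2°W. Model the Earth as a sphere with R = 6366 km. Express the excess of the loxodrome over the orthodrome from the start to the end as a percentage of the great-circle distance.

Great circle: σ = 2.1755 rad → d_gc = Rσ = 13849.4 km
Rhumb: Δφ = +1.4992, Δλ = -2.1817, Δψ = +1.8578, q = Δφ/Δψ = 0.8070 → d_rh = R√(Δφ²+q²Δλ²) = 14721.0 km
Excess = (14721.0 − 13849.4) / 13849.4 = 871.6 / 13849.4 = 6.29% ≈ 6.3%

6.3%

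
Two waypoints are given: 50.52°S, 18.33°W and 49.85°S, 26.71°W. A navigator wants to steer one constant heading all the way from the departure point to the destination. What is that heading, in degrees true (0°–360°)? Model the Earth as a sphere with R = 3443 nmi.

Δψ = ln[tan(π/4+φ₂/2)/tan(π/4+φ₁/2)] = +0.0183
Δλ = -0.1463 rad (taken the short way round)
course = atan2(Δλ, Δψ) = 277.12°

277.1°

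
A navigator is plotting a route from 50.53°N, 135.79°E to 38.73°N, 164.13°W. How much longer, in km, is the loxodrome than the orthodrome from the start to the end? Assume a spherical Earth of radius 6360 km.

Great circle: cos σ = sin φ₁ sin φ₂ + cos φ₁ cos φ₂ cos Δλ,  σ = 0.7520 rad → d_gc = 4782.7 km
Rhumb line: Δψ = -0.2909, q = Δφ/Δψ = 0.7079, d_rh = R√(Δφ²+q²Δλ²) = 4899.6 km
Excess = 4899.6 − 4782.7 = 116.9 ≈ 117 km

117 km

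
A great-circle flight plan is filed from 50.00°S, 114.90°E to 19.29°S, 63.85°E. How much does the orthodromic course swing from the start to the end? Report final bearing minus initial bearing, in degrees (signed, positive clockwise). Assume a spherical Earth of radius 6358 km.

+31.4°

At departure: θ₁ = atan2(sin Δλ cos φ₂, cos φ₁ sin φ₂ − sin φ₁ cos φ₂ cos Δλ) = 288.26°
At arrival: θ₂ = atan2(sin Δλ cos φ₁, −cos φ₂ sin φ₁ + sin φ₂ cos φ₁ cos Δλ) = 319.70°
Δθ = θ₂ − θ₁ = +31.4°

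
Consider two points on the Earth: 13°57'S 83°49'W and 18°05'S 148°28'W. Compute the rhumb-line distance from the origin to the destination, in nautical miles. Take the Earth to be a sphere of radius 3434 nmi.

3732 nmi

Rhumb course C = atan2(Δλ, Δψ) with Δψ = ln[tan(π/4+φ₂/2)/tan(π/4+φ₁/2)] = -0.0751, Δλ = -1.1284 → C = 266.19°
d = R·|Δφ| / |cos C| = 3434·0.07214 / 0.06639 = 3732 nmi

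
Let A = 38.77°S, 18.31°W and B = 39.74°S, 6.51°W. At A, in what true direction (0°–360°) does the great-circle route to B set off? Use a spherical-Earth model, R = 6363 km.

θ = atan2( sin Δλ·cos φ₂ ,  cos φ₁ sin φ₂ − sin φ₁ cos φ₂ cos Δλ )
  = atan2(+0.1572, -0.0271) = 99.78°

99.8°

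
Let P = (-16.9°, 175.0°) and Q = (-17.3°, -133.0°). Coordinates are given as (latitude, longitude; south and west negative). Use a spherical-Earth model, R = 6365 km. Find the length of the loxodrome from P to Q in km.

Δψ = ln[tan(π/4+φ₂/2)/tan(π/4+φ₁/2)] = -0.0073;  Δφ = -0.0070 rad,  Δλ = +0.9076 rad
q = Δφ/Δψ = 0.9558
d = R·√(Δφ² + q²Δλ²) = 6365·0.86748 = 5521 km

5521 km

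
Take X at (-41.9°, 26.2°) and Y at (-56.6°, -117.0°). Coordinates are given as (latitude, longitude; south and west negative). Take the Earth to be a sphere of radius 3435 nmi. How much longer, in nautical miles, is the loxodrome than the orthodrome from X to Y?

1016 nmi

Great circle: cos σ = sin φ₁ sin φ₂ + cos φ₁ cos φ₂ cos Δλ,  σ = 1.3393 rad → d_gc = 4600.4 nmi
Rhumb line: Δψ = -0.3971, q = Δφ/Δψ = 0.6461, d_rh = R√(Δφ²+q²Δλ²) = 5616.3 nmi
Excess = 5616.3 − 4600.4 = 1015.9 ≈ 1016 nmi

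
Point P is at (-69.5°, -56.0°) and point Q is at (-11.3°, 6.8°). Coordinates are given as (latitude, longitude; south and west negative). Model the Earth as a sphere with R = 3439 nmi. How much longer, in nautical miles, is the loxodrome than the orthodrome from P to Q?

Great circle: cos σ = sin φ₁ sin φ₂ + cos φ₁ cos φ₂ cos Δλ,  σ = 1.2233 rad → d_gc = 4207.0 nmi
Rhumb line: Δψ = +1.5117, q = Δφ/Δψ = 0.6720, d_rh = R√(Δφ²+q²Δλ²) = 4314.9 nmi
Excess = 4314.9 − 4207.0 = 107.9 ≈ 108 nmi

108 nmi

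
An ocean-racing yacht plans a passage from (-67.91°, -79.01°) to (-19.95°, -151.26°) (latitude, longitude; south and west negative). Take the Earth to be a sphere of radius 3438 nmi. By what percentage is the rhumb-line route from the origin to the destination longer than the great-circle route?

Great circle: σ = 1.1330 rad → d_gc = Rσ = 3895.3 nmi
Rhumb: Δφ = +0.8371, Δλ = -1.2610, Δψ = +1.2783, q = Δφ/Δψ = 0.6548 → d_rh = R√(Δφ²+q²Δλ²) = 4042.4 nmi
Excess = (4042.4 − 3895.3) / 3895.3 = 147.1 / 3895.3 = 3.78% ≈ 3.8%

3.8%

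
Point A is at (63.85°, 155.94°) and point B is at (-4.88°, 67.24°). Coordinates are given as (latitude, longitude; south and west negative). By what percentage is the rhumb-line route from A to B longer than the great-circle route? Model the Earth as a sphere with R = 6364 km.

3.7%

Great circle: σ = 1.6372 rad → d_gc = Rσ = 10419.4 km
Rhumb: Δφ = -1.1996, Δλ = -1.5481, Δψ = -1.5452, q = Δφ/Δψ = 0.7763 → d_rh = R√(Δφ²+q²Δλ²) = 10806.2 km
Excess = (10806.2 − 10419.4) / 10419.4 = 386.8 / 10419.4 = 3.71% ≈ 3.7%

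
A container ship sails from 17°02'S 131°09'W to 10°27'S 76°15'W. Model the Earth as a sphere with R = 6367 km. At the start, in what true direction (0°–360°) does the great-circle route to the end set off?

90.6°

N = sin Δλ·cos φ₂ = +0.8046;  D = cos φ₁ sin φ₂ − sin φ₁ cos φ₂ cos Δλ = -0.0078
initial course = atan2(N, D) = 90.55°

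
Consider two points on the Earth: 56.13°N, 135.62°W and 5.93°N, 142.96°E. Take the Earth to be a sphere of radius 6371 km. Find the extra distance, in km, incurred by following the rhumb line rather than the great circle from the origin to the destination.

Great circle: cos σ = sin φ₁ sin φ₂ + cos φ₁ cos φ₂ cos Δλ,  σ = 1.4015 rad → d_gc = 8929.0 km
Rhumb line: Δψ = -1.0854, q = Δφ/Δψ = 0.8072, d_rh = R√(Δφ²+q²Δλ²) = 9195.9 km
Excess = 9195.9 − 8929.0 = 266.9 ≈ 267 km

267 km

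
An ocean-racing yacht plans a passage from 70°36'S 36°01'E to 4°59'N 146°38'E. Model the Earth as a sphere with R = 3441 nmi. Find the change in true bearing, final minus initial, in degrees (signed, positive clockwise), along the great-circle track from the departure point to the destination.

Initial bearing θ₁ = atan2(sin Δλ cos φ₂, cos φ₁ sin φ₂ − sin φ₁ cos φ₂ cos Δλ) = 107.95°
Final bearing θ₂ = (initial bearing from the destination back to the start) + 180° = 18.49°
Δθ = θ₂ − θ₁ = -89.5°

-89.5°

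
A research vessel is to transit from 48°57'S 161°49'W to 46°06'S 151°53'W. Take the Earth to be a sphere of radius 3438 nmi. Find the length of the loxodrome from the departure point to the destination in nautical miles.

Δψ = ln[tan(π/4+φ₂/2)/tan(π/4+φ₁/2)] = +0.0737;  Δφ = +0.0497 rad,  Δλ = +0.1734 rad
q = Δφ/Δψ = 0.6750
d = R·√(Δφ² + q²Δλ²) = 3438·0.12716 = 437 nmi

437 nmi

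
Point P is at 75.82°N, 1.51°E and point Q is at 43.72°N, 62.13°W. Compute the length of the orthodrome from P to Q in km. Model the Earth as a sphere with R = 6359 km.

4608 km

cos σ = sin φ₁ sin φ₂ + cos φ₁ cos φ₂ cos Δλ
      = sin(75.82°)sin(43.72°) + cos(75.82°)cos(43.72°)cos(-63.64°) = 0.7487
σ = 41.523° → d = Rσ = 6359·0.72472 = 4608 km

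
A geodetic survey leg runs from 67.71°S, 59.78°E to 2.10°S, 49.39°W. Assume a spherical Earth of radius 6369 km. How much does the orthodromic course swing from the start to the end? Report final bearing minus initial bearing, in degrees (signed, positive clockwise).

At departure: θ₁ = atan2(sin Δλ cos φ₂, cos φ₁ sin φ₂ − sin φ₁ cos φ₂ cos Δλ) = 251.41°
At arrival: θ₂ = atan2(sin Δλ cos φ₁, −cos φ₂ sin φ₁ + sin φ₂ cos φ₁ cos Δλ) = 338.92°
Δθ = θ₂ − θ₁ = +87.5°

+87.5°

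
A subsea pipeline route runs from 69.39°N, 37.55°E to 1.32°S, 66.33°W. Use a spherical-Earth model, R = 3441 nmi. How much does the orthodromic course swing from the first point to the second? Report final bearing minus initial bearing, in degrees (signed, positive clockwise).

At departure: θ₁ = atan2(sin Δλ cos φ₂, cos φ₁ sin φ₂ − sin φ₁ cos φ₂ cos Δλ) = 282.57°
At arrival: θ₂ = atan2(sin Δλ cos φ₁, −cos φ₂ sin φ₁ + sin φ₂ cos φ₁ cos Δλ) = 200.10°
Δθ = θ₂ − θ₁ = -82.5°

-82.5°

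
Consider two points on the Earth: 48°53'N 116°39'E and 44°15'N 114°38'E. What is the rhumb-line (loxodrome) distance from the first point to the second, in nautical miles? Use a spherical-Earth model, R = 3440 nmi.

290 nmi

Rhumb course C = atan2(Δλ, Δψ) with Δψ = ln[tan(π/4+φ₂/2)/tan(π/4+φ₁/2)] = -0.1177, Δλ = -0.0352 → C = 196.65°
d = R·|Δφ| / |cos C| = 3440·0.08087 / 0.95810 = 290 nmi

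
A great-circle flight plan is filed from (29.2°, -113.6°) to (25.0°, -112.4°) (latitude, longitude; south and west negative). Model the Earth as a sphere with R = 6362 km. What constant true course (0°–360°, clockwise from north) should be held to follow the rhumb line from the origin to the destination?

165.7°

Δψ = ln[tan(π/4+φ₂/2)/tan(π/4+φ₁/2)] = -0.0824
Δλ = +0.0209 rad (taken the short way round)
course = atan2(Δλ, Δψ) = 165.73°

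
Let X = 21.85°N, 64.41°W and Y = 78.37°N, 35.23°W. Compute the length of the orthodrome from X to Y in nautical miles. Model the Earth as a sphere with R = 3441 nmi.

3491 nmi

cos σ = sin φ₁ sin φ₂ + cos φ₁ cos φ₂ cos Δλ
      = sin(21.85°)sin(78.37°) + cos(21.85°)cos(78.37°)cos(29.18°) = 0.5279
σ = 58.136° → d = Rσ = 3441·1.01467 = 3491 nmi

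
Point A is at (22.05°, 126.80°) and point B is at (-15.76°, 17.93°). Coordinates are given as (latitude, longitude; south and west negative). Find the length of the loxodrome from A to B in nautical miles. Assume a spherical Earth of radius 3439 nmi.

Rhumb course C = atan2(Δλ, Δψ) with Δψ = ln[tan(π/4+φ₂/2)/tan(π/4+φ₁/2)] = -0.6733, Δλ = -1.9001 → C = 250.49°
d = R·|Δφ| / |cos C| = 3439·0.65991 / 0.33400 = 6795 nmi

6795 nmi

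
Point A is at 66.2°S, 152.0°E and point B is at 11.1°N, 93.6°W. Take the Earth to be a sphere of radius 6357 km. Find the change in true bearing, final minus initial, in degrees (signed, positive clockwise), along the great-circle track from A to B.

-85.2°

At departure: θ₁ = atan2(sin Δλ cos φ₂, cos φ₁ sin φ₂ − sin φ₁ cos φ₂ cos Δλ) = 108.17°
At arrival: θ₂ = atan2(sin Δλ cos φ₁, −cos φ₂ sin φ₁ + sin φ₂ cos φ₁ cos Δλ) = 23.00°
Δθ = θ₂ − θ₁ = -85.2°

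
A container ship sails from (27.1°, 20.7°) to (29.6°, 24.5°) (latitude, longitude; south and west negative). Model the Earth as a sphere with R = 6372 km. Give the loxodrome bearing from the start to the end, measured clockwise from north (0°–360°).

53.2°

Δψ = ln[tan(π/4+φ₂/2)/tan(π/4+φ₁/2)] = +0.0496
Δλ = +0.0663 rad (taken the short way round)
course = atan2(Δλ, Δψ) = 53.22°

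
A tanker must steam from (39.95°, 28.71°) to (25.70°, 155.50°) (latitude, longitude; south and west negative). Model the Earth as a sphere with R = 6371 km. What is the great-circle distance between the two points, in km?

10872 km

cos σ = sin φ₁ sin φ₂ + cos φ₁ cos φ₂ cos Δλ
      = sin(39.95°)sin(25.70°) + cos(39.95°)cos(25.70°)cos(126.79°) = -0.1352
σ = 97.772° → d = Rσ = 6371·1.70644 = 10872 km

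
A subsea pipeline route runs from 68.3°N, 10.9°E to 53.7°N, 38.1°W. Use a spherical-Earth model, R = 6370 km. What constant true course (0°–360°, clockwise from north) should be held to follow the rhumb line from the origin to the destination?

237.9°

Meridional parts: M(φ₁)=+1.6520, M(φ₂)=+1.1153 → ΔM = -0.5367;  Δλ = -0.8552 rad
tan C = Δλ / ΔM = +1.5934 → C = 237.89°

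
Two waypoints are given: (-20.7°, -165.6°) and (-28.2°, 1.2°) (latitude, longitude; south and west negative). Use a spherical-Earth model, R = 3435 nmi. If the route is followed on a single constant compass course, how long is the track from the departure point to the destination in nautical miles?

Δψ = ln[tan(π/4+φ₂/2)/tan(π/4+φ₁/2)] = -0.1439;  Δφ = -0.1309 rad,  Δλ = +2.9112 rad
q = Δφ/Δψ = 0.9094
d = R·√(Δφ² + q²Δλ²) = 3435·2.65070 = 9105 nmi

9105 nmi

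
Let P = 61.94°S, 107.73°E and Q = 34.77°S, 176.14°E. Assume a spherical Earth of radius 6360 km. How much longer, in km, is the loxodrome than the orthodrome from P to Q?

Great circle: cos σ = sin φ₁ sin φ₂ + cos φ₁ cos φ₂ cos Δλ,  σ = 0.8692 rad → d_gc = 5528.16 km
Rhumb line: Δψ = +0.7388, q = Δφ/Δψ = 0.6418, d_rh = R√(Δφ²+q²Δλ²) = 5731.65 km
Excess = 5731.65 − 5528.16 = 203.49 ≈ 203 km

203 km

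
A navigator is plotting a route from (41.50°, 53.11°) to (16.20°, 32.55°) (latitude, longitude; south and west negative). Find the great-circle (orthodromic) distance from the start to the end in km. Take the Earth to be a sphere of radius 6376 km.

Haversine: a = sin²(Δφ/2)+cos φ₁ cos φ₂ sin²(Δλ/2) = 0.07086;  σ = 2·atan2(√a,√(1−a))
σ = 30.877° → d = Rσ = 6376·0.53890 = 3436 km

3436 km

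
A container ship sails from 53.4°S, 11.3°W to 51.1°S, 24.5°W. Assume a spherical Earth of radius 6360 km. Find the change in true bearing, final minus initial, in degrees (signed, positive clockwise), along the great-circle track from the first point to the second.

Initial bearing θ₁ = atan2(sin Δλ cos φ₂, cos φ₁ sin φ₂ − sin φ₁ cos φ₂ cos Δλ) = 280.59°
Final bearing θ₂ = (initial bearing from the destination back to the start) + 180° = 291.05°
Δθ = θ₂ − θ₁ = +10.5°

+10.5°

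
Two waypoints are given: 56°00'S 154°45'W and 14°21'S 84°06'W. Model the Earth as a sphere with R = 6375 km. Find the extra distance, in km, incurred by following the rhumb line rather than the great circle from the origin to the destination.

Great circle: cos σ = sin φ₁ sin φ₂ + cos φ₁ cos φ₂ cos Δλ,  σ = 1.1756 rad → d_gc = 7494.6 km
Rhumb line: Δψ = +0.9319, q = Δφ/Δψ = 0.7800, d_rh = R√(Δφ²+q²Δλ²) = 7685.9 km
Excess = 7685.9 − 7494.6 = 191.3 ≈ 191 km

191 km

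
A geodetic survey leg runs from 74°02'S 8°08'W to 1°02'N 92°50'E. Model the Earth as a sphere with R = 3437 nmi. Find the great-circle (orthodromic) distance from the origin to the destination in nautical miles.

5638 nmi

Haversine: a = sin²(Δφ/2)+cos φ₁ cos φ₂ sin²(Δλ/2) = 0.53483;  σ = 2·atan2(√a,√(1−a))
σ = 93.994° → d = Rσ = 3437·1.64051 = 5638 nmi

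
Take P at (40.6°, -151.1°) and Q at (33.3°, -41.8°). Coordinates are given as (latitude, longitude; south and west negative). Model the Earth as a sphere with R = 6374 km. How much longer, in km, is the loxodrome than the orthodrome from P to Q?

669 km

Great circle: cos σ = sin φ₁ sin φ₂ + cos φ₁ cos φ₂ cos Δλ,  σ = 1.4227 rad → d_gc = 9068.4 km
Rhumb line: Δψ = -0.1597, q = Δφ/Δψ = 0.7980, d_rh = R√(Δφ²+q²Δλ²) = 9737.2 km
Excess = 9737.2 − 9068.4 = 668.8 ≈ 669 km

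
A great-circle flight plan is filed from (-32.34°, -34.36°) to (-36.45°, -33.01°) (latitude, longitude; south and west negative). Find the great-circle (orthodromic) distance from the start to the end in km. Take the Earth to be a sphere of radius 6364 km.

cos σ = sin φ₁ sin φ₂ + cos φ₁ cos φ₂ cos Δλ
      = sin(-32.34°)sin(-36.45°) + cos(-32.34°)cos(-36.45°)cos(1.35°) = 0.9972
σ = 4.258° → d = Rσ = 6364·0.07432 = 473 km

473 km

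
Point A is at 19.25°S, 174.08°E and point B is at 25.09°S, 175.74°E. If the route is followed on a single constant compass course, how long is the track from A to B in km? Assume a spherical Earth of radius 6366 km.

Rhumb course C = atan2(Δλ, Δψ) with Δψ = ln[tan(π/4+φ₂/2)/tan(π/4+φ₁/2)] = -0.1101, Δλ = +0.0290 → C = 165.26°
d = R·|Δφ| / |cos C| = 6366·0.10193 / 0.96709 = 671 km

671 km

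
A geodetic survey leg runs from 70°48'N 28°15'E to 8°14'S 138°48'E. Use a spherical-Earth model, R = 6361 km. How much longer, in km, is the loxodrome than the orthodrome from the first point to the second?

Great circle: cos σ = sin φ₁ sin φ₂ + cos φ₁ cos φ₂ cos Δλ,  σ = 1.8229 rad → d_gc = 11595.78 km
Rhumb line: Δψ = -1.9212, q = Δφ/Δψ = 0.7180, d_rh = R√(Δφ²+q²Δλ²) = 12435.33 km
Excess = 12435.33 − 11595.78 = 839.55 ≈ 840 km

840 km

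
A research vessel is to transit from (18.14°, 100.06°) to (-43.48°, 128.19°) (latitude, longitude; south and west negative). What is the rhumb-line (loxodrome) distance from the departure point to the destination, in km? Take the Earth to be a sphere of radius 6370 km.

Rhumb course C = atan2(Δλ, Δψ) with Δψ = ln[tan(π/4+φ₂/2)/tan(π/4+φ₁/2)] = -1.1664, Δλ = +0.4910 → C = 157.17°
d = R·|Δφ| / |cos C| = 6370·1.07547 / 0.92168 = 7433 km

7433 km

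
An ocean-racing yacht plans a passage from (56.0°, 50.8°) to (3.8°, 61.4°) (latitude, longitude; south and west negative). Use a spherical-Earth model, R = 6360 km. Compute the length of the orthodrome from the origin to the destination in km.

Haversine: a = sin²(Δφ/2)+cos φ₁ cos φ₂ sin²(Δλ/2) = 0.19831;  σ = 2·atan2(√a,√(1−a))
σ = 52.887° → d = Rσ = 6360·0.92306 = 5871 km

5871 km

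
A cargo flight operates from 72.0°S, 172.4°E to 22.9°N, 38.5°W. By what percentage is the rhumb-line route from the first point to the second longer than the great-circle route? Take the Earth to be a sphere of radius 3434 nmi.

13.3%

Great circle: σ = 2.2323 rad → d_gc = Rσ = 7665.9 nmi
Rhumb: Δφ = +1.6563, Δλ = +2.6023, Δψ = +2.2535, q = Δφ/Δψ = 0.7350 → d_rh = R√(Δφ²+q²Δλ²) = 8688.6 nmi
Excess = (8688.6 − 7665.9) / 7665.9 = 1022.7 / 7665.9 = 13.34% ≈ 13.3%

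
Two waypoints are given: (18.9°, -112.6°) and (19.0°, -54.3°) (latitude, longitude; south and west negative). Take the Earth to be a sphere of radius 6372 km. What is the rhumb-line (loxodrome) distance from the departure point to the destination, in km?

6132 km

Δψ = ln[tan(π/4+φ₂/2)/tan(π/4+φ₁/2)] = +0.0018;  Δφ = +0.0017 rad,  Δλ = +1.0175 rad
q = Δφ/Δψ = 0.9458
d = R·√(Δφ² + q²Δλ²) = 6372·0.96238 = 6132 km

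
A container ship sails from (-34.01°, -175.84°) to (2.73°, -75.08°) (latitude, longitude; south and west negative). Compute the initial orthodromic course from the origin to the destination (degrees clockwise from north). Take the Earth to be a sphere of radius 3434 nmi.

93.8°

N = sin Δλ·cos φ₂ = +0.9813;  D = cos φ₁ sin φ₂ − sin φ₁ cos φ₂ cos Δλ = -0.0648
initial course = atan2(N, D) = 93.78°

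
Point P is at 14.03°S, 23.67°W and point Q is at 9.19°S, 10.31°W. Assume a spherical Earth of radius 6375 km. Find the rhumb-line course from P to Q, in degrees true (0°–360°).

69.7°

Δψ = ln[tan(π/4+φ₂/2)/tan(π/4+φ₁/2)] = +0.0863
Δλ = +0.2332 rad (taken the short way round)
course = atan2(Δλ, Δψ) = 69.70°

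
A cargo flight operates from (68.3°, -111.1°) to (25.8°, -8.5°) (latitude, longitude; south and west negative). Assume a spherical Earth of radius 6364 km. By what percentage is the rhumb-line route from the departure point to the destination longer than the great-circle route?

9.0%

Great circle: σ = 1.2326 rad → d_gc = Rσ = 7844.4 km
Rhumb: Δφ = -0.7418, Δλ = +1.7907, Δψ = -1.1857, q = Δφ/Δψ = 0.6256 → d_rh = R√(Δφ²+q²Δλ²) = 8550.6 km
Excess = (8550.6 − 7844.4) / 7844.4 = 706.2 / 7844.4 = 9.00% ≈ 9.0%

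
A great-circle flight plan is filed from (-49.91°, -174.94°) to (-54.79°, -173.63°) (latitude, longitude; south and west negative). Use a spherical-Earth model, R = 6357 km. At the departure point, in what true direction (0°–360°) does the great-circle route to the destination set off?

N = sin Δλ·cos φ₂ = +0.0132;  D = cos φ₁ sin φ₂ − sin φ₁ cos φ₂ cos Δλ = -0.0852
initial course = atan2(N, D) = 171.20°

171.2°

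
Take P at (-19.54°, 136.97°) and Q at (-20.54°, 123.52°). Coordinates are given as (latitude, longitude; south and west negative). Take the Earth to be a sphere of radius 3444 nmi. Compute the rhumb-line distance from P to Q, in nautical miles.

Rhumb course C = atan2(Δλ, Δψ) with Δψ = ln[tan(π/4+φ₂/2)/tan(π/4+φ₁/2)] = -0.0186, Δλ = -0.2347 → C = 265.47°
d = R·|Δφ| / |cos C| = 3444·0.01745 / 0.07890 = 762 nmi

762 nmi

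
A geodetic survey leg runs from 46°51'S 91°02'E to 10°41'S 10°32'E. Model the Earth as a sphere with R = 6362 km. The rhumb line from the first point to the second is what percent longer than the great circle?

2.4%

Great circle: σ = 1.3221 rad → d_gc = Rσ = 8411.0 km
Rhumb: Δφ = +0.6312, Δλ = -1.4050, Δψ = +0.7402, q = Δφ/Δψ = 0.8527 → d_rh = R√(Δφ²+q²Δλ²) = 8615.3 km
Excess = (8615.3 − 8411.0) / 8411.0 = 204.3 / 8411.0 = 2.43% ≈ 2.4%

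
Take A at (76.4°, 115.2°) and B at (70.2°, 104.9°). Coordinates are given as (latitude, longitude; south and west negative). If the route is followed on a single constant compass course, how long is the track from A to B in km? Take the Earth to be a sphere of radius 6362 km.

761 km

Rhumb course C = atan2(Δλ, Δψ) with Δψ = ln[tan(π/4+φ₂/2)/tan(π/4+φ₁/2)] = -0.3809, Δλ = -0.1798 → C = 205.26°
d = R·|Δφ| / |cos C| = 6362·0.10821 / 0.90435 = 761 km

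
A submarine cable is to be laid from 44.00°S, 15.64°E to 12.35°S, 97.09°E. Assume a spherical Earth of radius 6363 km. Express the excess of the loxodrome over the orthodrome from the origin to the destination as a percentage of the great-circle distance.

2.4%

Great circle: σ = 1.3150 rad → d_gc = Rσ = 8367.1 km
Rhumb: Δφ = +0.5524, Δλ = +1.4216, Δψ = +0.6397, q = Δφ/Δψ = 0.8636 → d_rh = R√(Δφ²+q²Δλ²) = 8565.8 km
Excess = (8565.8 − 8367.1) / 8367.1 = 198.7 / 8367.1 = 2.37% ≈ 2.4%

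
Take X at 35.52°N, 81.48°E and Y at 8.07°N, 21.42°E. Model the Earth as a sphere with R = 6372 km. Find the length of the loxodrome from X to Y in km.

Rhumb course C = atan2(Δλ, Δψ) with Δψ = ln[tan(π/4+φ₂/2)/tan(π/4+φ₁/2)] = -0.5226, Δλ = -1.0482 → C = 243.50°
d = R·|Δφ| / |cos C| = 6372·0.47909 / 0.44620 = 6842 km

6842 km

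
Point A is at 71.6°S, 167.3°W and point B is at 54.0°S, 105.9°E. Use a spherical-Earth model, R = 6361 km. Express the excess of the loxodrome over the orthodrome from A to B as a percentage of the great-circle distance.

Great circle: σ = 0.6793 rad → d_gc = Rσ = 4321.0 km
Rhumb: Δφ = +0.3072, Δλ = -1.5149, Δψ = +0.6962, q = Δφ/Δψ = 0.4412 → d_rh = R√(Δφ²+q²Δλ²) = 4679.3 km
Excess = (4679.3 − 4321.0) / 4321.0 = 358.3 / 4321.0 = 8.29% ≈ 8.3%

8.3%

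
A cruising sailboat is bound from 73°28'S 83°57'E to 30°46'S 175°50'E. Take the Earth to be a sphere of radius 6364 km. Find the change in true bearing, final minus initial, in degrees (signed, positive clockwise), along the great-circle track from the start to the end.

Initial bearing θ₁ = atan2(sin Δλ cos φ₂, cos φ₁ sin φ₂ − sin φ₁ cos φ₂ cos Δλ) = 101.37°
Final bearing θ₂ = (initial bearing from the destination back to the start) + 180° = 18.95°
Δθ = θ₂ − θ₁ = -82.4°

-82.4°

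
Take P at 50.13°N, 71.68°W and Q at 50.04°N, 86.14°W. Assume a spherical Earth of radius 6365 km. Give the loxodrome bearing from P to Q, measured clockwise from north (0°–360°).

Δψ = ln[tan(π/4+φ₂/2)/tan(π/4+φ₁/2)] = -0.0024
Δλ = -0.2524 rad (taken the short way round)
course = atan2(Δλ, Δψ) = 269.44°

269.4°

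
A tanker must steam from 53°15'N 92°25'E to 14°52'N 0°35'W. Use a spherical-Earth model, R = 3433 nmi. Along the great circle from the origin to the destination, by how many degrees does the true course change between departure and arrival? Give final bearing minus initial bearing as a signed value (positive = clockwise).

-64.0°

Initial bearing θ₁ = atan2(sin Δλ cos φ₂, cos φ₁ sin φ₂ − sin φ₁ cos φ₂ cos Δλ) = 281.37°
Final bearing θ₂ = (initial bearing from the destination back to the start) + 180° = 217.37°
Δθ = θ₂ − θ₁ = -64.0°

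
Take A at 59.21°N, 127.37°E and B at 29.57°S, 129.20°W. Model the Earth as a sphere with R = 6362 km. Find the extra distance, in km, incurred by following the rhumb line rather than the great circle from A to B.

Great circle: cos σ = sin φ₁ sin φ₂ + cos φ₁ cos φ₂ cos Δλ,  σ = 2.1263 rad → d_gc = 13527.25 km
Rhumb line: Δψ = -1.8304, q = Δφ/Δψ = 0.8466, d_rh = R√(Δφ²+q²Δλ²) = 13845.71 km
Excess = 13845.71 − 13527.25 = 318.46 ≈ 318 km

318 km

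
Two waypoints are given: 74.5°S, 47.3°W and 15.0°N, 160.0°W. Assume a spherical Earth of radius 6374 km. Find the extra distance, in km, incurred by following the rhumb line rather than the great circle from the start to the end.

917 km

Great circle: cos σ = sin φ₁ sin φ₂ + cos φ₁ cos φ₂ cos Δλ,  σ = 1.9273 rad → d_gc = 12284.8 km
Rhumb line: Δψ = +2.2593, q = Δφ/Δψ = 0.6914, d_rh = R√(Δφ²+q²Δλ²) = 13201.5 km
Excess = 13201.5 − 12284.8 = 916.7 ≈ 917 km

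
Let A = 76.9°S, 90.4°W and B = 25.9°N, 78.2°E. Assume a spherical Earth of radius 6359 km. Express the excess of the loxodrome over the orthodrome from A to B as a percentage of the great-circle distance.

Great circle: σ = 2.2463 rad → d_gc = Rσ = 14284.3 km
Rhumb: Δφ = +1.7942, Δλ = +2.9426, Δψ = +2.6327, q = Δφ/Δψ = 0.6815 → d_rh = R√(Δφ²+q²Δλ²) = 17111.4 km
Excess = (17111.4 − 14284.3) / 14284.3 = 2827.1 / 14284.3 = 19.79% ≈ 19.8%

19.8%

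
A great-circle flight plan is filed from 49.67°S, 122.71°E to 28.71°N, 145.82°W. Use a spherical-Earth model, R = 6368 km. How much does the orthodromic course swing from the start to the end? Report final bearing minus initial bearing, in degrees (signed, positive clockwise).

-27.1°

Initial bearing θ₁ = atan2(sin Δλ cos φ₂, cos φ₁ sin φ₂ − sin φ₁ cos φ₂ cos Δλ) = 71.48°
Final bearing θ₂ = (initial bearing from the destination back to the start) + 180° = 44.40°
Δθ = θ₂ − θ₁ = -27.1°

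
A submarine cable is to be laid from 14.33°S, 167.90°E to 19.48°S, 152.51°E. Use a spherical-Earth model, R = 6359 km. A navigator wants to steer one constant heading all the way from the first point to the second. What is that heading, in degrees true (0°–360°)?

Δψ = ln[tan(π/4+φ₂/2)/tan(π/4+φ₁/2)] = -0.0940
Δλ = -0.2686 rad (taken the short way round)
course = atan2(Δλ, Δψ) = 250.72°

250.7°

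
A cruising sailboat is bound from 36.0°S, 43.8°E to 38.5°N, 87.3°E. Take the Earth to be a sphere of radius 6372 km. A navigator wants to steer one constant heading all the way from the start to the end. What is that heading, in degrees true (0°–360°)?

28.4°

Δψ = ln[tan(π/4+φ₂/2)/tan(π/4+φ₁/2)] = +1.4034
Δλ = +0.7592 rad (taken the short way round)
course = atan2(Δλ, Δψ) = 28.41°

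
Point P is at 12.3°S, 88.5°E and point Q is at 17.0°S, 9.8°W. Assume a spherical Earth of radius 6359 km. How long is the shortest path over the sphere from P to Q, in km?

10451 km

Haversine: a = sin²(Δφ/2)+cos φ₁ cos φ₂ sin²(Δλ/2) = 0.53630;  σ = 2·atan2(√a,√(1−a))
σ = 94.163° → d = Rσ = 6359·1.64346 = 10451 km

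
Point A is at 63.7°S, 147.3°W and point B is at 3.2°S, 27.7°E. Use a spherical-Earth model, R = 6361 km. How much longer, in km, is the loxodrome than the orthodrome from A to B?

3593 km

Great circle: cos σ = sin φ₁ sin φ₂ + cos φ₁ cos φ₂ cos Δλ,  σ = 1.9721 rad → d_gc = 12544.77 km
Rhumb line: Δψ = +1.3981, q = Δφ/Δψ = 0.7552, d_rh = R√(Δφ²+q²Δλ²) = 16137.31 km
Excess = 16137.31 − 12544.77 = 3592.54 ≈ 3593 km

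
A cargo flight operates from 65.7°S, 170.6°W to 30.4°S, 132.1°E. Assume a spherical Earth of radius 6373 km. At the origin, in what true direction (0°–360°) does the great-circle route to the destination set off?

θ = atan2( sin Δλ·cos φ₂ ,  cos φ₁ sin φ₂ − sin φ₁ cos φ₂ cos Δλ )
  = atan2(-0.7258, +0.2164) = 286.60°

286.6°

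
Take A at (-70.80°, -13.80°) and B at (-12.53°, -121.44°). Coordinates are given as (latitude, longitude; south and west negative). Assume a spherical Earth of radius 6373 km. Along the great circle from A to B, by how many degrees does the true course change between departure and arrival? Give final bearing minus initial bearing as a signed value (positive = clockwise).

Initial bearing θ₁ = atan2(sin Δλ cos φ₂, cos φ₁ sin φ₂ − sin φ₁ cos φ₂ cos Δλ) = 249.34°
Final bearing θ₂ = (initial bearing from the destination back to the start) + 180° = 341.63°
Δθ = θ₂ − θ₁ = +92.3°

+92.3°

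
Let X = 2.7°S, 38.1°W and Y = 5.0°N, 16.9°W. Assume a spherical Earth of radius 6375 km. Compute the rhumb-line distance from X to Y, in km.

Rhumb course C = atan2(Δλ, Δψ) with Δψ = ln[tan(π/4+φ₂/2)/tan(π/4+φ₁/2)] = +0.1345, Δλ = +0.3700 → C = 70.02°
d = R·|Δφ| / |cos C| = 6375·0.13439 / 0.34168 = 2507 km

2507 km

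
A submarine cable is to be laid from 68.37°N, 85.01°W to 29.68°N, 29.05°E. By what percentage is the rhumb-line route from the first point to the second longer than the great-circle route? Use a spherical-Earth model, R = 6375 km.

Great circle: σ = 1.2348 rad → d_gc = Rσ = 7871.8 km
Rhumb: Δφ = -0.6753, Δλ = +1.9907, Δψ = -1.1124, q = Δφ/Δψ = 0.6070 → d_rh = R√(Δφ²+q²Δλ²) = 8824.7 km
Excess = (8824.7 − 7871.8) / 7871.8 = 952.9 / 7871.8 = 12.11% ≈ 12.1%

12.1%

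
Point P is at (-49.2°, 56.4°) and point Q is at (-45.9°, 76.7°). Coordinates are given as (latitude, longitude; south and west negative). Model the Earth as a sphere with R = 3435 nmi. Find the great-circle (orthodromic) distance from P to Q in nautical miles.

842 nmi

cos σ = sin φ₁ sin φ₂ + cos φ₁ cos φ₂ cos Δλ
      = sin(-49.20°)sin(-45.90°) + cos(-49.20°)cos(-45.90°)cos(20.30°) = 0.9701
σ = 14.047° → d = Rσ = 3435·0.24516 = 842 nmi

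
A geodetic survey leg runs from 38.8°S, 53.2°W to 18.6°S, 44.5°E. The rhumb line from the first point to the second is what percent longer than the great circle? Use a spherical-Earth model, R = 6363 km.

3.7%

Great circle: σ = 1.4697 rad → d_gc = Rσ = 9351.9 km
Rhumb: Δφ = +0.3526, Δλ = +1.7052, Δψ = +0.4053, q = Δφ/Δψ = 0.8698 → d_rh = R√(Δφ²+q²Δλ²) = 9700.7 km
Excess = (9700.7 − 9351.9) / 9351.9 = 348.8 / 9351.9 = 3.73% ≈ 3.7%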